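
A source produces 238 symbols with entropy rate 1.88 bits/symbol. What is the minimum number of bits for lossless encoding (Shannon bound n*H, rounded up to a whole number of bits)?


Minimum bits >= n * H = 238 * 1.88 = 447.44, rounded up to a whole number of bits = 448

448 bits


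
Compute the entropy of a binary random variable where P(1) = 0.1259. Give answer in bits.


H = -p*log2(p) - (1-p)*log2(1-p). -0.1259*log2(0.1259) = 0.376397; -0.8741*log2(0.8741) = 0.169689. H = 0.376397 + 0.169689 = 0.5461

0.5461 bits


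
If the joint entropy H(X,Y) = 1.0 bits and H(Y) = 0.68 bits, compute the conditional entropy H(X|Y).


H(X|Y) = H(X,Y) - H(Y) = 1.0 - 0.68 = 0.32

0.32 bits


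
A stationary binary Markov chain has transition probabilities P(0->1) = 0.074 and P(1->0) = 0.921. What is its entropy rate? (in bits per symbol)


Stationary distribution: pi_0 = p10/(p01+p10) = 0.9256, pi_1 = 0.0744. Entropy rate H' = pi_0*H(p01) + pi_1*H(p10) = 0.9256*0.3807 + 0.0744*0.3986 = 0.382

0.382 bits/symbol


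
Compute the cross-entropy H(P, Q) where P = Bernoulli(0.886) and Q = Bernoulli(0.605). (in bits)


H(P,Q) = -p*log2(q) - (1-p)*log2(1-q). -0.886*log2(0.605) = 0.642344; -0.114*log2(0.395) = 0.152769. H(P,Q) = 0.642344 + 0.152769 = 0.7951

0.7951 bits


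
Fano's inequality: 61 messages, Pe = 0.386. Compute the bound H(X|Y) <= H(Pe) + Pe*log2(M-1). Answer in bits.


H(Pe) = -Pe*log2(Pe) - (1-Pe)*log2(1-Pe) = -0.386*log2(0.386) - 0.614*log2(0.614) = 0.530104 + 0.432065 = 0.9622. Pe*log2(M-1) = 0.386*log2(60) = 2.280060. Bound = H(Pe) + Pe*log2(M-1) = 0.530104 + 0.432065 + 2.280060 = 3.2422

3.2422 bits


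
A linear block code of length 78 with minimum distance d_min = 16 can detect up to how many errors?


Detection capability = d_min - 1 = 16 - 1 = 15

15 errors


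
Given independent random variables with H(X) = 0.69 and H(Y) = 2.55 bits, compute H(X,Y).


For independent variables, H(X,Y) = H(X) + H(Y) = 0.69 + 2.55 = 3.24

3.24 bits


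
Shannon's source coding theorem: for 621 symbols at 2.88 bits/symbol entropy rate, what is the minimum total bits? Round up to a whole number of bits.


Minimum bits >= n * H = 621 * 2.88 = 1788.48, rounded up to a whole number of bits = 1789

1789 bits


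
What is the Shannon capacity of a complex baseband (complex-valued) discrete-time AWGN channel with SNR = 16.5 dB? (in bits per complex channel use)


SNR_linear = 10^(16.5/10) = 44.6684; C = log2(1 + SNR_linear) = log2(1 + 44.6684) = 5.5131

5.5131 bits/channel use


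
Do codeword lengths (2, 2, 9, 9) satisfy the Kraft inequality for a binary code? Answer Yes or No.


Kraft sum = sum(2^(-l_i)) = 0.5039, need <= 1. Result: satisfied (a binary prefix-free code with these lengths exists)

Yes


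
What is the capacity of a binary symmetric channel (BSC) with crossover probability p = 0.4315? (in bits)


H(p) = -p*log2(p) - (1-p)*log2(1-p) = -0.4315*log2(0.4315) - 0.5685*log2(0.5685) = 0.523223 + 0.463195 = 0.9864. C = 1 - H(p) = 1 - 0.9864 = 0.0136

0.0136 bits


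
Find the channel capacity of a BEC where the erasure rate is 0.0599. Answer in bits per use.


C = 1 - epsilon = 1 - 0.0599 = 0.9401

0.9401 bits


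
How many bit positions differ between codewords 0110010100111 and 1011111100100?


Count differing positions: ^ ^ . ^ ^ . ^ . . . . ^ ^ = 7 differences

7


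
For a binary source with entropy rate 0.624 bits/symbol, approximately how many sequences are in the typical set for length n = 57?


log2|A_typical| = nH = 57 * 0.624 = 35.568, so |A_typical| ~ 2^35.568 = 5.094e+10

5.094e+10


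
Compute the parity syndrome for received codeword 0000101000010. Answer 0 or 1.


Syndrome = XOR of all bits = 0 XOR 0 XOR 0 XOR 0 XOR 1 XOR 0 XOR 1 XOR 0 XOR 0 XOR 0 XOR 0 XOR 1 XOR 0 = 1

1


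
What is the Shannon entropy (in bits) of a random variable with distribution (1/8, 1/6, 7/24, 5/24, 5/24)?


H = -sum(p_i * log2(p_i)). Terms: -(1/8)*log2(1/8) = 0.375000; -(1/6)*log2(1/6) = 0.430827; -(7/24)*log2(7/24) = 0.518469; -(5/24)*log2(5/24) = 0.471466; -(5/24)*log2(5/24) = 0.471466. H = 0.375000 + 0.430827 + 0.518469 + 0.471466 + 0.471466 = 2.2672

2.2672 bits


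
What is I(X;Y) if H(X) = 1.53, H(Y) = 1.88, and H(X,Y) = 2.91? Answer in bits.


I(X;Y) = H(X) + H(Y) - H(X,Y) = 1.53 + 1.88 - 2.91 = 0.5

0.5 bits


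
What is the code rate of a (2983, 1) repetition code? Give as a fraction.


Rate = k/n = 1/2983

1/2983


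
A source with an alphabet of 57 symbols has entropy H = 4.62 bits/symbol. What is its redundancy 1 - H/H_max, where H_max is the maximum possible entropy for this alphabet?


H_max = log2(K) = log2(57) = 5.8329 bits/symbol. Redundancy = 1 - H/H_max = 1 - 4.62/5.8329 = 1 - 0.7921 = 0.2079

0.2079


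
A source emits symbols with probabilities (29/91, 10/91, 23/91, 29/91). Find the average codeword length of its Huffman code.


Huffman construction (repeatedly merge the two least-probable nodes; each merge adds 1 bit to every symbol beneath it): 10/91 + 23/91 = 33/91; 29/91 + 29/91 = 58/91; 33/91 + 58/91 = 1. Resulting codeword lengths (in the order the probabilities were given): (2, 2, 2, 2). L_avg = sum(p_i * l_i) = 29/91*2 + 10/91*2 + 23/91*2 + 29/91*2 = 2

2.0 bits


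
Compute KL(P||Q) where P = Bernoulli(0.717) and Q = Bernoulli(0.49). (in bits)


KL = p*log2(p/q) + (1-p)*log2((1-p)/(1-q)) = 0.717*log2(0.717/0.49) + 0.283*log2(0.283/0.51) = 0.1533

0.1533 bits


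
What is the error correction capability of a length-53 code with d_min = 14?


Correction capability = floor((d-1)/2) = floor((14-1)/2) = 6

6 errors


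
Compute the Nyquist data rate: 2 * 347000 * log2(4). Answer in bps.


Rate = 2 * B * log2(M) = 2 * 347000 * 2.0 = 1388000.0

1388000.0 bps


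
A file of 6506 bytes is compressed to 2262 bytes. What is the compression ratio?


Ratio = original / compressed = 6506 / 2262 = 2.8762

2.8762


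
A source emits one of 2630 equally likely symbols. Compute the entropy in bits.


H = log2(n) = log2(2630) = 11.3608

11.3608 bits


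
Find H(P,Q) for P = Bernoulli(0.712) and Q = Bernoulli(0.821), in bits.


H(P,Q) = -p*log2(q) - (1-p)*log2(1-q). -0.712*log2(0.821) = 0.202597; -0.288*log2(0.179) = 0.714807. H(P,Q) = 0.202597 + 0.714807 = 0.9174

0.9174 bits


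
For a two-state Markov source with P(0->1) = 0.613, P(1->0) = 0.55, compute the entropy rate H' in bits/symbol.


Stationary distribution: pi_0 = p10/(p01+p10) = 0.4729, pi_1 = 0.5271. Entropy rate H' = pi_0*H(p01) + pi_1*H(p10) = 0.4729*0.9628 + 0.5271*0.9928 = 0.9786

0.9786 bits/symbol


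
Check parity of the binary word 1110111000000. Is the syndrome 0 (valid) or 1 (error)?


Syndrome = XOR of all bits = 1 XOR 1 XOR 1 XOR 0 XOR 1 XOR 1 XOR 1 XOR 0 XOR 0 XOR 0 XOR 0 XOR 0 XOR 0 = 0

0


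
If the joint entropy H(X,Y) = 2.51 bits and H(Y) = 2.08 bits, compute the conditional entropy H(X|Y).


H(X|Y) = H(X,Y) - H(Y) = 2.51 - 2.08 = 0.43

0.43 bits


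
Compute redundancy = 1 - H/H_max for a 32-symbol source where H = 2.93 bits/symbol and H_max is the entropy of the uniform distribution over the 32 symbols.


H_max = log2(K) = log2(32) = 5.0 bits/symbol. Redundancy = 1 - H/H_max = 1 - 2.93/5.0 = 1 - 0.586 = 0.414

0.414


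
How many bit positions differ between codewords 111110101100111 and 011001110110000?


Count differing positions: ^ . . ^ ^ ^ . ^ ^ . ^ . ^ ^ ^ = 10 differences

10


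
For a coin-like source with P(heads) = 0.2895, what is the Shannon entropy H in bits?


H = -p*log2(p) - (1-p)*log2(1-p). -0.2895*log2(0.2895) = 0.517732; -0.7105*log2(0.7105) = 0.350343. H = 0.517732 + 0.350343 = 0.8681

0.8681 bits


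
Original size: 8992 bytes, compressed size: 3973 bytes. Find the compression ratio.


Ratio = original / compressed = 8992 / 3973 = 2.2633

2.2633


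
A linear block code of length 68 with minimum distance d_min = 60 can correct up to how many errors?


Correction capability = floor((d-1)/2) = floor((60-1)/2) = 29

29 errors


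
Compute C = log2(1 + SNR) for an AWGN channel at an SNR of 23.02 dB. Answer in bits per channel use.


SNR_linear = 10^(23.02/10) = 200.4472; C = log2(1 + SNR_linear) = log2(1 + 200.4472) = 7.6543

7.6543 bits/channel use


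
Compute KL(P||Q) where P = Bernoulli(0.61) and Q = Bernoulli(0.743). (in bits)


KL = p*log2(p/q) + (1-p)*log2((1-p)/(1-q)) = 0.61*log2(0.61/0.743) + 0.39*log2(0.39/0.257) = 0.0611

0.0611 bits


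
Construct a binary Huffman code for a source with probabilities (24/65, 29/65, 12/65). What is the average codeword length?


Huffman construction (repeatedly merge the two least-probable nodes; each merge adds 1 bit to every symbol beneath it): 12/65 + 24/65 = 36/65; 29/65 + 36/65 = 1. Resulting codeword lengths (in the order the probabilities were given): (2, 1, 2). L_avg = sum(p_i * l_i) = 24/65*2 + 29/65*1 + 12/65*2 = 101/65 = 1.5538

1.5538 bits


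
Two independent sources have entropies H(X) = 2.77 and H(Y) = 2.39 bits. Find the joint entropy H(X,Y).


For independent variables, H(X,Y) = H(X) + H(Y) = 2.77 + 2.39 = 5.16

5.16 bits


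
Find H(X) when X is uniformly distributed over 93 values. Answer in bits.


H = log2(n) = log2(93) = 6.5392

6.5392 bits


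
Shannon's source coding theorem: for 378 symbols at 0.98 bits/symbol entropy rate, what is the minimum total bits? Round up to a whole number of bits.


Minimum bits >= n * H = 378 * 0.98 = 370.44, rounded up to a whole number of bits = 371

371 bits


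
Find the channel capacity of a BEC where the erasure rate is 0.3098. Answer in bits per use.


C = 1 - epsilon = 1 - 0.3098 = 0.6902

0.6902 bits


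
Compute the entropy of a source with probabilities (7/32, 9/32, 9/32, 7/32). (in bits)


H = -sum(p_i * log2(p_i)). Terms: -(7/32)*log2(7/32) = 0.479641; -(9/32)*log2(9/32) = 0.514709; -(9/32)*log2(9/32) = 0.514709; -(7/32)*log2(7/32) = 0.479641. H = 0.479641 + 0.514709 + 0.514709 + 0.479641 = 1.9887

1.9887 bits


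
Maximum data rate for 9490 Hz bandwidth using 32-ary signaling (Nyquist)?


Rate = 2 * B * log2(M) = 2 * 9490 * 5.0 = 94900.0

94900.0 bps


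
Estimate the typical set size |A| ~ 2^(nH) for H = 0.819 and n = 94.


log2|A_typical| = nH = 94 * 0.819 = 76.986, so |A_typical| ~ 2^76.986 = 1.497e+23

1.497e+23


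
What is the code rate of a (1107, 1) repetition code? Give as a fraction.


Rate = k/n = 1/1107

1/1107


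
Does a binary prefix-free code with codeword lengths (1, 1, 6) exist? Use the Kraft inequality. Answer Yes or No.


Kraft sum = sum(2^(-l_i)) = 1.0156, need <= 1. Result: violated (a binary prefix-free code with these lengths cannot exist)

No


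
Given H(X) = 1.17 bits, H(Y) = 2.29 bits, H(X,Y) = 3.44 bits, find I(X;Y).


I(X;Y) = H(X) + H(Y) - H(X,Y) = 1.17 + 2.29 - 3.44 = 0.02

0.02 bits


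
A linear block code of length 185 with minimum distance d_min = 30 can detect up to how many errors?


Detection capability = d_min - 1 = 30 - 1 = 29

29 errors


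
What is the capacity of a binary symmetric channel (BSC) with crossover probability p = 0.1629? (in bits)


H(p) = -p*log2(p) - (1-p)*log2(1-p) = -0.1629*log2(0.1629) - 0.8371*log2(0.8371) = 0.426463 + 0.214740 = 0.6412. C = 1 - H(p) = 1 - 0.6412 = 0.3588

0.3588 bits


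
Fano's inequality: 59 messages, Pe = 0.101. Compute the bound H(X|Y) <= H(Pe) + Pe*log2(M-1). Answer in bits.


H(Pe) = -Pe*log2(Pe) - (1-Pe)*log2(1-Pe) = -0.101*log2(0.101) - 0.899*log2(0.899) = 0.334065 + 0.138093 = 0.4722. Pe*log2(M-1) = 0.101*log2(58) = 0.591656. Bound = H(Pe) + Pe*log2(M-1) = 0.334065 + 0.138093 + 0.591656 = 1.0638

1.0638 bits


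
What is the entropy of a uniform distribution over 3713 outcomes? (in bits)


H = log2(n) = log2(3713) = 11.8584

11.8584 bits


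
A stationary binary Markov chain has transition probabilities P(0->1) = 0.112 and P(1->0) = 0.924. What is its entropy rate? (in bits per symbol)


Stationary distribution: pi_0 = p10/(p01+p10) = 0.8919, pi_1 = 0.1081. Entropy rate H' = pi_0*H(p01) + pi_1*H(p10) = 0.8919*0.5059 + 0.1081*0.3879 = 0.4932

0.4932 bits/symbol


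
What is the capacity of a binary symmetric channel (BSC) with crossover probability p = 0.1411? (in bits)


H(p) = -p*log2(p) - (1-p)*log2(1-p) = -0.1411*log2(0.1411) - 0.8589*log2(0.8589) = 0.398637 + 0.188475 = 0.5871. C = 1 - H(p) = 1 - 0.5871 = 0.4129

0.4129 bits


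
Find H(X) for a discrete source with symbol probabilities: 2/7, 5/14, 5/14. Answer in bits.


H = -sum(p_i * log2(p_i)). Terms: -(2/7)*log2(2/7) = 0.516387; -(5/14)*log2(5/14) = 0.530510; -(5/14)*log2(5/14) = 0.530510. H = 0.516387 + 0.530510 + 0.530510 = 1.5774

1.5774 bits


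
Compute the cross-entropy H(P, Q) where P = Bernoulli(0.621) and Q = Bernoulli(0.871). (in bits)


H(P,Q) = -p*log2(q) - (1-p)*log2(1-q). -0.621*log2(0.871) = 0.123738; -0.379*log2(0.129) = 1.119777. H(P,Q) = 0.123738 + 1.119777 = 1.2435

1.2435 bits


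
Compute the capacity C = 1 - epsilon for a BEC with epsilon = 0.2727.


C = 1 - epsilon = 1 - 0.2727 = 0.7273

0.7273 bits


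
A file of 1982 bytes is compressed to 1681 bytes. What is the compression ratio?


Ratio = original / compressed = 1982 / 1681 = 1.1791

1.1791


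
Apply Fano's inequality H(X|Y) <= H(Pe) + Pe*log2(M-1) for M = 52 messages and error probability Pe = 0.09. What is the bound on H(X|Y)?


H(Pe) = -Pe*log2(Pe) - (1-Pe)*log2(1-Pe) = -0.09*log2(0.09) - 0.91*log2(0.91) = 0.312654 + 0.123816 = 0.4365. Pe*log2(M-1) = 0.09*log2(51) = 0.510518. Bound = H(Pe) + Pe*log2(M-1) = 0.312654 + 0.123816 + 0.510518 = 0.947

0.947 bits


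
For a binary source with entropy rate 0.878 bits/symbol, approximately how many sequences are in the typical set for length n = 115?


log2|A_typical| = nH = 115 * 0.878 = 100.97, so |A_typical| ~ 2^100.97 = 2.483e+30

2.483e+30


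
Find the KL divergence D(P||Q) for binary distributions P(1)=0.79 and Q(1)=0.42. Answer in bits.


KL = p*log2(p/q) + (1-p)*log2((1-p)/(1-q)) = 0.79*log2(0.79/0.42) + 0.21*log2(0.21/0.58) = 0.4123

0.4123 bits


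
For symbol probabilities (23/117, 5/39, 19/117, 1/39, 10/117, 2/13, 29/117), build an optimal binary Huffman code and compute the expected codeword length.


Huffman construction (repeatedly merge the two least-probable nodes; each merge adds 1 bit to every symbol beneath it): 1/39 + 10/117 = 1/9; 1/9 + 5/39 = 28/117; 2/13 + 19/117 = 37/117; 23/117 + 28/117 = 17/39; 29/117 + 37/117 = 22/39; 17/39 + 22/39 = 1. Resulting codeword lengths (in the order the probabilities were given): (2, 3, 3, 4, 4, 3, 2). L_avg = sum(p_i * l_i) = 23/117*2 + 5/39*3 + 19/117*3 + 1/39*4 + 10/117*4 + 2/13*3 + 29/117*2 = 8/3 = 2.6667

2.6667 bits


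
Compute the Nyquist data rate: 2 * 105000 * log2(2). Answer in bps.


Rate = 2 * B * log2(M) = 2 * 105000 * 1.0 = 210000.0

210000.0 bps


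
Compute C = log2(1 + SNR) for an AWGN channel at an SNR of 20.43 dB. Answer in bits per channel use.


SNR_linear = 10^(20.43/10) = 110.4079; C = log2(1 + SNR_linear) = log2(1 + 110.4079) = 6.7997

6.7997 bits/channel use


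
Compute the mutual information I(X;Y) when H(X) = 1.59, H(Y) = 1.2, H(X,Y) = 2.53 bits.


I(X;Y) = H(X) + H(Y) - H(X,Y) = 1.59 + 1.2 - 2.53 = 0.26

0.26 bits


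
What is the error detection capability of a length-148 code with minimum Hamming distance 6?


Detection capability = d_min - 1 = 6 - 1 = 5

5 errors


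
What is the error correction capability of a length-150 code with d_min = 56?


Correction capability = floor((d-1)/2) = floor((56-1)/2) = 27

27 errors


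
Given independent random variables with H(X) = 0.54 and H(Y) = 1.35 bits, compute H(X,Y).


For independent variables, H(X,Y) = H(X) + H(Y) = 0.54 + 1.35 = 1.89

1.89 bits


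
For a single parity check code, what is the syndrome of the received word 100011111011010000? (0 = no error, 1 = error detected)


Syndrome = XOR of all bits = 1 XOR 0 XOR 0 XOR 0 XOR 1 XOR 1 XOR 1 XOR 1 XOR 1 XOR 0 XOR 1 XOR 1 XOR 0 XOR 1 XOR 0 XOR 0 XOR 0 XOR 0 = 1

1


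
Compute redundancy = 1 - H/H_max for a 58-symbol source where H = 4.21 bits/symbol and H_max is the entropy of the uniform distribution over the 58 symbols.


H_max = log2(K) = log2(58) = 5.858 bits/symbol. Redundancy = 1 - H/H_max = 1 - 4.21/5.858 = 1 - 0.7187 = 0.2813

0.2813


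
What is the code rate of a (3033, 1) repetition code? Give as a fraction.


Rate = k/n = 1/3033

1/3033


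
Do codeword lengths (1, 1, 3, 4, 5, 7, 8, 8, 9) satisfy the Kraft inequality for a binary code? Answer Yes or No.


Kraft sum = sum(2^(-l_i)) = 1.2363, need <= 1. Result: violated (a binary prefix-free code with these lengths cannot exist)

No


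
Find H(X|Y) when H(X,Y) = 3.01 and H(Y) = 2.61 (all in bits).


H(X|Y) = H(X,Y) - H(Y) = 3.01 - 2.61 = 0.4

0.4 bits


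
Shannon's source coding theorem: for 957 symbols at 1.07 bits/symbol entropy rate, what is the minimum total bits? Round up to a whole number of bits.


Minimum bits >= n * H = 957 * 1.07 = 1023.99, rounded up to a whole number of bits = 1024

1024 bits


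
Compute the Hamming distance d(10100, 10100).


Count differing positions: . . . . . = 0 differences

0


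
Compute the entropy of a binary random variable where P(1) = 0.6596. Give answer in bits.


H = -p*log2(p) - (1-p)*log2(1-p). -0.6596*log2(0.6596) = 0.395982; -0.3404*log2(0.3404) = 0.529219. H = 0.395982 + 0.529219 = 0.9252

0.9252 bits


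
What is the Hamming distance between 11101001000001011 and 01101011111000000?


Count differing positions: ^ . . . . . ^ . ^ ^ ^ . . ^ . ^ ^ = 8 differences

8


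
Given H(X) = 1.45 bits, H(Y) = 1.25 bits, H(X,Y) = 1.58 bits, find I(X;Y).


I(X;Y) = H(X) + H(Y) - H(X,Y) = 1.45 + 1.25 - 1.58 = 1.12

1.12 bits


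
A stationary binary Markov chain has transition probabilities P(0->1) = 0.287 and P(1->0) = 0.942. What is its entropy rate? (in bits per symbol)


Stationary distribution: pi_0 = p10/(p01+p10) = 0.7665, pi_1 = 0.2335. Entropy rate H' = pi_0*H(p01) + pi_1*H(p10) = 0.7665*0.8648 + 0.2335*0.3195 = 0.7375

0.7375 bits/symbol


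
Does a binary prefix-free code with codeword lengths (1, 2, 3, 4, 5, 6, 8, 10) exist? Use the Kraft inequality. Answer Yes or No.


Kraft sum = sum(2^(-l_i)) = 0.9893, need <= 1. Result: satisfied (a binary prefix-free code with these lengths exists)

Yes


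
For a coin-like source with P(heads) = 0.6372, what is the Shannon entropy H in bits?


H = -p*log2(p) - (1-p)*log2(1-p). -0.6372*log2(0.6372) = 0.414296; -0.3628*log2(0.3628) = 0.530687. H = 0.414296 + 0.530687 = 0.945

0.945 bits


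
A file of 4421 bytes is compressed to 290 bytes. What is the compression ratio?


Ratio = original / compressed = 4421 / 290 = 15.2448

15.2448


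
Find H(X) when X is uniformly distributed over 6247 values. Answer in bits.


H = log2(n) = log2(6247) = 12.6089

12.6089 bits


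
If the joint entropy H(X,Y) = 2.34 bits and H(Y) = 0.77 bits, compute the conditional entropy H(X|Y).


H(X|Y) = H(X,Y) - H(Y) = 2.34 - 0.77 = 1.57

1.57 bits


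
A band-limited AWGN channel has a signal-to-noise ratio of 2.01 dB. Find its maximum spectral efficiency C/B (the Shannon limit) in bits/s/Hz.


SNR_linear = 10^(2.01/10) = 1.5885; C/B = log2(1 + SNR_linear) = log2(1 + 1.5885) = 1.3721

1.3721 bits/s/Hz


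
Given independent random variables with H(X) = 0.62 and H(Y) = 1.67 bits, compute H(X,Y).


For independent variables, H(X,Y) = H(X) + H(Y) = 0.62 + 1.67 = 2.29

2.29 bits


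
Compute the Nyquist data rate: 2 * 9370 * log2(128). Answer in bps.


Rate = 2 * B * log2(M) = 2 * 9370 * 7.0 = 131180.0

131180.0 bps


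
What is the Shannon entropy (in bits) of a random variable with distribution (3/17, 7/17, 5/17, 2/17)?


H = -sum(p_i * log2(p_i)). Terms: -(3/17)*log2(3/17) = 0.441618; -(7/17)*log2(7/17) = 0.527103; -(5/17)*log2(5/17) = 0.519275; -(2/17)*log2(2/17) = 0.363231. H = 0.441618 + 0.527103 + 0.519275 + 0.363231 = 1.8512

1.8512 bits


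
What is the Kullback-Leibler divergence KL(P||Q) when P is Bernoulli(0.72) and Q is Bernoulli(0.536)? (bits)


KL = p*log2(p/q) + (1-p)*log2((1-p)/(1-q)) = 0.72*log2(0.72/0.536) + 0.28*log2(0.28/0.464) = 0.1025

0.1025 bits


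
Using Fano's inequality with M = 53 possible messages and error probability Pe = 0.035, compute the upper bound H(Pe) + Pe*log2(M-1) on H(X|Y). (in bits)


H(Pe) = -Pe*log2(Pe) - (1-Pe)*log2(1-Pe) = -0.035*log2(0.035) - 0.965*log2(0.965) = 0.169278 + 0.049600 = 0.2189. Pe*log2(M-1) = 0.035*log2(52) = 0.199515. Bound = H(Pe) + Pe*log2(M-1) = 0.169278 + 0.049600 + 0.199515 = 0.4184

0.4184 bits


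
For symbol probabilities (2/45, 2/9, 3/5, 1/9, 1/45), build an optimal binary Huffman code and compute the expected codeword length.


Huffman construction (repeatedly merge the two least-probable nodes; each merge adds 1 bit to every symbol beneath it): 1/45 + 2/45 = 1/15; 1/15 + 1/9 = 8/45; 8/45 + 2/9 = 2/5; 2/5 + 3/5 = 1. Resulting codeword lengths (in the order the probabilities were given): (4, 2, 1, 3, 4). L_avg = sum(p_i * l_i) = 2/45*4 + 2/9*2 + 3/5*1 + 1/9*3 + 1/45*4 = 74/45 = 1.6444

1.6444 bits


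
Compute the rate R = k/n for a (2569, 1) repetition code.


Rate = k/n = 1/2569

1/2569


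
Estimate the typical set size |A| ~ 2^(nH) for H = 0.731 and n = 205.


log2|A_typical| = nH = 205 * 0.731 = 149.855, so |A_typical| ~ 2^149.855 = 1.291e+45

1.291e+45


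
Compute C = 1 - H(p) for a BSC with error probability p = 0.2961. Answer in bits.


H(p) = -p*log2(p) - (1-p)*log2(1-p) = -0.2961*log2(0.2961) - 0.7039*log2(0.7039) = 0.519905 + 0.356566 = 0.8765. C = 1 - H(p) = 1 - 0.8765 = 0.1235

0.1235 bits


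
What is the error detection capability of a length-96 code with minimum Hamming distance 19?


Detection capability = d_min - 1 = 19 - 1 = 18

18 errors


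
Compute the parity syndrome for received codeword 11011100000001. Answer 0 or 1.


Syndrome = XOR of all bits = 1 XOR 1 XOR 0 XOR 1 XOR 1 XOR 1 XOR 0 XOR 0 XOR 0 XOR 0 XOR 0 XOR 0 XOR 0 XOR 1 = 0

0


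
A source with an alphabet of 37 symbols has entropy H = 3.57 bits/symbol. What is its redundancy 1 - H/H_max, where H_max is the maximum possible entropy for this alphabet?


H_max = log2(K) = log2(37) = 5.2095 bits/symbol. Redundancy = 1 - H/H_max = 1 - 3.57/5.2095 = 1 - 0.6853 = 0.3147

0.3147


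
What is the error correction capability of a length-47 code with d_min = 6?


Correction capability = floor((d-1)/2) = floor((6-1)/2) = 2

2 errors


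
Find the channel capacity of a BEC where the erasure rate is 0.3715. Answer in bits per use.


C = 1 - epsilon = 1 - 0.3715 = 0.6285

0.6285 bits


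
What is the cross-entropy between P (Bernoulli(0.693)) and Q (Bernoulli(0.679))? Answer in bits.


H(P,Q) = -p*log2(q) - (1-p)*log2(1-q). -0.693*log2(0.679) = 0.387052; -0.307*log2(0.321) = 0.503282. H(P,Q) = 0.387052 + 0.503282 = 0.8903

0.8903 bits


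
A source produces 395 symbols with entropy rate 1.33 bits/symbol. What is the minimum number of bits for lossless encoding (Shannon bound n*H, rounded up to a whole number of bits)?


Minimum bits >= n * H = 395 * 1.33 = 525.35, rounded up to a whole number of bits = 526

526 bits


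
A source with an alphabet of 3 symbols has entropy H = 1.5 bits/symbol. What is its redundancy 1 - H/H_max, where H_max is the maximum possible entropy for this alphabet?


H_max = log2(K) = log2(3) = 1.585 bits/symbol. Redundancy = 1 - H/H_max = 1 - 1.5/1.585 = 1 - 0.9464 = 0.0536

0.0536


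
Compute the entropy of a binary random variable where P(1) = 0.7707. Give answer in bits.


H = -p*log2(p) - (1-p)*log2(1-p). -0.7707*log2(0.7707) = 0.289597; -0.2293*log2(0.2293) = 0.487192. H = 0.289597 + 0.487192 = 0.7768

0.7768 bits


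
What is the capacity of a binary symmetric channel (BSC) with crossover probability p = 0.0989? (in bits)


H(p) = -p*log2(p) - (1-p)*log2(1-p) = -0.0989*log2(0.0989) - 0.9011*log2(0.9011) = 0.330117 + 0.135382 = 0.4655. C = 1 - H(p) = 1 - 0.4655 = 0.5345

0.5345 bits


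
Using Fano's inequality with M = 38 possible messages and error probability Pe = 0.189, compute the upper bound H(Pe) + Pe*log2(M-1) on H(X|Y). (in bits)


H(Pe) = -Pe*log2(Pe) - (1-Pe)*log2(1-Pe) = -0.189*log2(0.189) - 0.811*log2(0.811) = 0.454269 + 0.245105 = 0.6994. Pe*log2(M-1) = 0.189*log2(37) = 0.984587. Bound = H(Pe) + Pe*log2(M-1) = 0.454269 + 0.245105 + 0.984587 = 1.684

1.684 bits


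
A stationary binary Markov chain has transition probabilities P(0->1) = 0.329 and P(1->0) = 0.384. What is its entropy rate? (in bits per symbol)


Stationary distribution: pi_0 = p10/(p01+p10) = 0.5386, pi_1 = 0.4614. Entropy rate H' = pi_0*H(p01) + pi_1*H(p10) = 0.5386*0.9139 + 0.4614*0.9608 = 0.9356

0.9356 bits/symbol


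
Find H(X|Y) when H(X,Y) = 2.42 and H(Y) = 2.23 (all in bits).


H(X|Y) = H(X,Y) - H(Y) = 2.42 - 2.23 = 0.19

0.19 bits


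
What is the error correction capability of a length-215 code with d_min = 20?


Correction capability = floor((d-1)/2) = floor((20-1)/2) = 9

9 errors


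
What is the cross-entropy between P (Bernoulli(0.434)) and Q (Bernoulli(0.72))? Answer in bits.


H(P,Q) = -p*log2(q) - (1-p)*log2(1-q). -0.434*log2(0.72) = 0.205686; -0.566*log2(0.28) = 1.039460. H(P,Q) = 0.205686 + 1.039460 = 1.2451

1.2451 bits


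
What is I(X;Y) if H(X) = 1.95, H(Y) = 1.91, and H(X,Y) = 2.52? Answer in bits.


I(X;Y) = H(X) + H(Y) - H(X,Y) = 1.95 + 1.91 - 2.52 = 1.34

1.34 bits


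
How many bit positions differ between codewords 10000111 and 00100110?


Count differing positions: ^ . ^ . . . . ^ = 3 differences

3


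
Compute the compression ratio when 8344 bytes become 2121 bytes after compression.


Ratio = original / compressed = 8344 / 2121 = 3.934

3.934


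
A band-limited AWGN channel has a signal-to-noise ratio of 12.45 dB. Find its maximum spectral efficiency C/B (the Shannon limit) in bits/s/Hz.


SNR_linear = 10^(12.45/10) = 17.5792; C/B = log2(1 + SNR_linear) = log2(1 + 17.5792) = 4.2156

4.2156 bits/s/Hz


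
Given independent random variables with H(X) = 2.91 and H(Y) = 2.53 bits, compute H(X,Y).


For independent variables, H(X,Y) = H(X) + H(Y) = 2.91 + 2.53 = 5.44

5.44 bits


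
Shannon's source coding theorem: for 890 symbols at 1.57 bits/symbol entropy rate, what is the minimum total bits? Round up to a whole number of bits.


Minimum bits >= n * H = 890 * 1.57 = 1397.3, rounded up to a whole number of bits = 1398

1398 bits


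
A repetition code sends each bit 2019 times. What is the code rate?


Rate = k/n = 1/2019

1/2019


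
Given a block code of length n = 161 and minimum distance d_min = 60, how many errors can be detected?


Detection capability = d_min - 1 = 60 - 1 = 59

59 errors


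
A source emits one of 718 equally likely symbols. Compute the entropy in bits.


H = log2(n) = log2(718) = 9.4878

9.4878 bits


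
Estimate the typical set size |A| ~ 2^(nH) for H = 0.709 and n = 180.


log2|A_typical| = nH = 180 * 0.709 = 127.62, so |A_typical| ~ 2^127.62 = 2.615e+38

2.615e+38


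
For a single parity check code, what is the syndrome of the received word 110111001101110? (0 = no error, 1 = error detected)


Syndrome = XOR of all bits = 1 XOR 1 XOR 0 XOR 1 XOR 1 XOR 1 XOR 0 XOR 0 XOR 1 XOR 1 XOR 0 XOR 1 XOR 1 XOR 1 XOR 0 = 0

0


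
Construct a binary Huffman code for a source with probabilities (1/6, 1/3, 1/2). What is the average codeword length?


Huffman construction (repeatedly merge the two least-probable nodes; each merge adds 1 bit to every symbol beneath it): 1/6 + 1/3 = 1/2; 1/2 + 1/2 = 1. Resulting codeword lengths (in the order the probabilities were given): (2, 2, 1). L_avg = sum(p_i * l_i) = 1/6*2 + 1/3*2 + 1/2*1 = 3/2 = 1.5

1.5 bits


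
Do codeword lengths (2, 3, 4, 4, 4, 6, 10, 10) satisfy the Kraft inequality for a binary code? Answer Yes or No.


Kraft sum = sum(2^(-l_i)) = 0.5801, need <= 1. Result: satisfied (a binary prefix-free code with these lengths exists)

Yes


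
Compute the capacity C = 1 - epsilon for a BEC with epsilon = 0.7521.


C = 1 - epsilon = 1 - 0.7521 = 0.2479

0.2479 bits


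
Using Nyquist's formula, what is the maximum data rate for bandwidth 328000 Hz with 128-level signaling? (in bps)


Rate = 2 * B * log2(M) = 2 * 328000 * 7.0 = 4592000.0

4592000.0 bps


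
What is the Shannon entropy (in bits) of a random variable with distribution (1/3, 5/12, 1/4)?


H = -sum(p_i * log2(p_i)). Terms: -(1/3)*log2(1/3) = 0.528321; -(5/12)*log2(5/12) = 0.526264; -(1/4)*log2(1/4) = 0.500000. H = 0.528321 + 0.526264 + 0.500000 = 1.5546

1.5546 bits


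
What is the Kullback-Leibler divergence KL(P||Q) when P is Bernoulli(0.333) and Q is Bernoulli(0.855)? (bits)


KL = p*log2(p/q) + (1-p)*log2((1-p)/(1-q)) = 0.333*log2(0.333/0.855) + 0.667*log2(0.667/0.145) = 1.0155

1.0155 bits


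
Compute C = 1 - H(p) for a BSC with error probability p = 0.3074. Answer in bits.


H(p) = -p*log2(p) - (1-p)*log2(1-p) = -0.3074*log2(0.3074) - 0.6926*log2(0.6926) = 0.523137 + 0.367013 = 0.8901. C = 1 - H(p) = 1 - 0.8901 = 0.1099

0.1099 bits


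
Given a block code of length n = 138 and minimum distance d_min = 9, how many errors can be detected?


Detection capability = d_min - 1 = 9 - 1 = 8

8 errors


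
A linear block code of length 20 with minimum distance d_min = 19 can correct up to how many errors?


Correction capability = floor((d-1)/2) = floor((19-1)/2) = 9

9 errors


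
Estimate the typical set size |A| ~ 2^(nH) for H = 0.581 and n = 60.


log2|A_typical| = nH = 60 * 0.581 = 34.86, so |A_typical| ~ 2^34.86 = 3.118e+10

3.118e+10


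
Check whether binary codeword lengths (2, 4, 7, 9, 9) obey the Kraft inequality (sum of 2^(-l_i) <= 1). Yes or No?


Kraft sum = sum(2^(-l_i)) = 0.3242, need <= 1. Result: satisfied (a binary prefix-free code with these lengths exists)

Yes


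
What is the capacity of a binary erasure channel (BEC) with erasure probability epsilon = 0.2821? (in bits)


C = 1 - epsilon = 1 - 0.2821 = 0.7179

0.7179 bits


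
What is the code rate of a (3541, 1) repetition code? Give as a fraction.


Rate = k/n = 1/3541

1/3541


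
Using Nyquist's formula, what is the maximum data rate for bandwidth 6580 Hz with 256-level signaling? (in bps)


Rate = 2 * B * log2(M) = 2 * 6580 * 8.0 = 105280.0

105280.0 bps


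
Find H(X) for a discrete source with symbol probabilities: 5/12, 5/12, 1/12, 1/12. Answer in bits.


H = -sum(p_i * log2(p_i)). Terms: -(5/12)*log2(5/12) = 0.526264; -(5/12)*log2(5/12) = 0.526264; -(1/12)*log2(1/12) = 0.298747; -(1/12)*log2(1/12) = 0.298747. H = 0.526264 + 0.526264 + 0.298747 + 0.298747 = 1.65

1.65 bits


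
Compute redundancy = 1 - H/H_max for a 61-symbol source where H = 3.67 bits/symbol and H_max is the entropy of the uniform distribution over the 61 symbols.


H_max = log2(K) = log2(61) = 5.9307 bits/symbol. Redundancy = 1 - H/H_max = 1 - 3.67/5.9307 = 1 - 0.6188 = 0.3812

0.3812


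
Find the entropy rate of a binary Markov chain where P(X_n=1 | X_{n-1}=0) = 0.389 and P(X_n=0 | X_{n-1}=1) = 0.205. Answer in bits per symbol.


Stationary distribution: pi_0 = p10/(p01+p10) = 0.3451, pi_1 = 0.6549. Entropy rate H' = pi_0*H(p01) + pi_1*H(p10) = 0.3451*0.9642 + 0.6549*0.7318 = 0.812

0.812 bits/symbol


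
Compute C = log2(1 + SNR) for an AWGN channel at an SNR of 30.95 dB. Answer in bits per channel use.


SNR_linear = 10^(30.95/10) = 1244.5146; C = log2(1 + SNR_linear) = log2(1 + 1244.5146) = 10.2825

10.2825 bits/channel use


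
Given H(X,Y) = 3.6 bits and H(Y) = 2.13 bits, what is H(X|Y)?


H(X|Y) = H(X,Y) - H(Y) = 3.6 - 2.13 = 1.47

1.47 bits


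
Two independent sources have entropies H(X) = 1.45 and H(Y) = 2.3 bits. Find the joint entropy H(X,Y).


For independent variables, H(X,Y) = H(X) + H(Y) = 1.45 + 2.3 = 3.75

3.75 bits


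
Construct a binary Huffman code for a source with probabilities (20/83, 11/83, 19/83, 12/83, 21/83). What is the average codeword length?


Huffman construction (repeatedly merge the two least-probable nodes; each merge adds 1 bit to every symbol beneath it): 11/83 + 12/83 = 23/83; 19/83 + 20/83 = 39/83; 21/83 + 23/83 = 44/83; 39/83 + 44/83 = 1. Resulting codeword lengths (in the order the probabilities were given): (2, 3, 2, 3, 2). L_avg = sum(p_i * l_i) = 20/83*2 + 11/83*3 + 19/83*2 + 12/83*3 + 21/83*2 = 189/83 = 2.2771

2.2771 bits


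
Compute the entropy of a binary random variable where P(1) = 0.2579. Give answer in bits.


H = -p*log2(p) - (1-p)*log2(1-p). -0.2579*log2(0.2579) = 0.504224; -0.7421*log2(0.7421) = 0.319336. H = 0.504224 + 0.319336 = 0.8236

0.8236 bits


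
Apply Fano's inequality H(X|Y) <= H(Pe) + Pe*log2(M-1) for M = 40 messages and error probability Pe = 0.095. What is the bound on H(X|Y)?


H(Pe) = -Pe*log2(Pe) - (1-Pe)*log2(1-Pe) = -0.095*log2(0.095) - 0.905*log2(0.905) = 0.322613 + 0.130329 = 0.4529. Pe*log2(M-1) = 0.095*log2(39) = 0.502113. Bound = H(Pe) + Pe*log2(M-1) = 0.322613 + 0.130329 + 0.502113 = 0.9551

0.9551 bits


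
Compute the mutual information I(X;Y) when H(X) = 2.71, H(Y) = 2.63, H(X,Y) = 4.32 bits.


I(X;Y) = H(X) + H(Y) - H(X,Y) = 2.71 + 2.63 - 4.32 = 1.02

1.02 bits


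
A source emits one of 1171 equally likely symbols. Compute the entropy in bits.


H = log2(n) = log2(1171) = 10.1935

10.1935 bits


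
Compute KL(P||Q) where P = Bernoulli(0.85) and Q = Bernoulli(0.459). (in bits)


KL = p*log2(p/q) + (1-p)*log2((1-p)/(1-q)) = 0.85*log2(0.85/0.459) + 0.15*log2(0.15/0.541) = 0.478

0.478 bits


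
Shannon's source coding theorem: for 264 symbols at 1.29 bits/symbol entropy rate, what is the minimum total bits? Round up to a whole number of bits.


Minimum bits >= n * H = 264 * 1.29 = 340.56, rounded up to a whole number of bits = 341

341 bits


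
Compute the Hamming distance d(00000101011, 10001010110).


Count differing positions: ^ . . . ^ ^ ^ ^ ^ . ^ = 7 differences

7


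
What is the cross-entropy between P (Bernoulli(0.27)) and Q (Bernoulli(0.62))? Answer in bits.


H(P,Q) = -p*log2(q) - (1-p)*log2(1-q). -0.27*log2(0.62) = 0.186208; -0.73*log2(0.38) = 1.019028. H(P,Q) = 0.186208 + 1.019028 = 1.2052

1.2052 bits


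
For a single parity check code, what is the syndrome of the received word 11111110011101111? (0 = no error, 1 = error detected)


Syndrome = XOR of all bits = 1 XOR 1 XOR 1 XOR 1 XOR 1 XOR 1 XOR 1 XOR 0 XOR 0 XOR 1 XOR 1 XOR 1 XOR 0 XOR 1 XOR 1 XOR 1 XOR 1 = 0

0


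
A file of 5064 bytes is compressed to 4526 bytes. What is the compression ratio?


Ratio = original / compressed = 5064 / 4526 = 1.1189

1.1189


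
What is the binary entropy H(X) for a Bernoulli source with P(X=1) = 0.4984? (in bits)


H = -p*log2(p) - (1-p)*log2(1-p). -0.4984*log2(0.4984) = 0.500705; -0.5016*log2(0.5016) = 0.499288. H = 0.500705 + 0.499288 = 1.0

1.0 bits


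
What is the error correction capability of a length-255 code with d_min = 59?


Correction capability = floor((d-1)/2) = floor((59-1)/2) = 29

29 errors


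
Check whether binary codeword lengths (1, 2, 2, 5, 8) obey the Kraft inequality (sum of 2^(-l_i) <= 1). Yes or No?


Kraft sum = sum(2^(-l_i)) = 1.0352, need <= 1. Result: violated (a binary prefix-free code with these lengths cannot exist)

No


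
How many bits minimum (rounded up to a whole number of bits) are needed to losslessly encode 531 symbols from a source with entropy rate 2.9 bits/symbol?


Minimum bits >= n * H = 531 * 2.9 = 1539.9, rounded up to a whole number of bits = 1540

1540 bits


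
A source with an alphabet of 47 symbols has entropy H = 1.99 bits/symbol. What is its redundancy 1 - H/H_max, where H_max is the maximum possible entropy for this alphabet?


H_max = log2(K) = log2(47) = 5.5546 bits/symbol. Redundancy = 1 - H/H_max = 1 - 1.99/5.5546 = 1 - 0.3583 = 0.6417

0.6417


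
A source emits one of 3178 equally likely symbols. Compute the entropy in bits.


H = log2(n) = log2(3178) = 11.6339

11.6339 bits


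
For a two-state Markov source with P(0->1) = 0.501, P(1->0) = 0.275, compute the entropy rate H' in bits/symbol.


Stationary distribution: pi_0 = p10/(p01+p10) = 0.3544, pi_1 = 0.6456. Entropy rate H' = pi_0*H(p01) + pi_1*H(p10) = 0.3544*1.0 + 0.6456*0.8485 = 0.9022

0.9022 bits/symbol


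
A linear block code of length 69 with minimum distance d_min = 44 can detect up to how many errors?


Detection capability = d_min - 1 = 44 - 1 = 43

43 errors


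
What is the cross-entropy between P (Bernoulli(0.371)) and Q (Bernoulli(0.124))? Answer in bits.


H(P,Q) = -p*log2(q) - (1-p)*log2(1-q). -0.371*log2(0.124) = 1.117299; -0.629*log2(0.876) = 0.120137. H(P,Q) = 1.117299 + 0.120137 = 1.2374

1.2374 bits


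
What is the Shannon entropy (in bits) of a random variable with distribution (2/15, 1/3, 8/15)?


H = -sum(p_i * log2(p_i)). Terms: -(2/15)*log2(2/15) = 0.387585; -(1/3)*log2(1/3) = 0.528321; -(8/15)*log2(8/15) = 0.483675. H = 0.387585 + 0.528321 + 0.483675 = 1.3996

1.3996 bits


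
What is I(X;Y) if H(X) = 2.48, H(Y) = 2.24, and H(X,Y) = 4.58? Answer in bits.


I(X;Y) = H(X) + H(Y) - H(X,Y) = 2.48 + 2.24 - 4.58 = 0.14

0.14 bits


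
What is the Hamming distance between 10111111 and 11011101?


Count differing positions: . ^ ^ . . . ^ . = 3 differences

3


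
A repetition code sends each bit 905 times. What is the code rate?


Rate = k/n = 1/905

1/905


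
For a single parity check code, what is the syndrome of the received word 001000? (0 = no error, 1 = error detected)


Syndrome = XOR of all bits = 0 XOR 0 XOR 1 XOR 0 XOR 0 XOR 0 = 1

1


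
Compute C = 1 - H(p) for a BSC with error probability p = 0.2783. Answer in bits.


H(p) = -p*log2(p) - (1-p)*log2(1-p) = -0.2783*log2(0.2783) - 0.7217*log2(0.7217) = 0.513543 + 0.339581 = 0.8531. C = 1 - H(p) = 1 - 0.8531 = 0.1469

0.1469 bits


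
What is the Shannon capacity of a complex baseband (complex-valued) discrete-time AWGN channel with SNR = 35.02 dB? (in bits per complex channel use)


SNR_linear = 10^(35.02/10) = 3176.8741; C = log2(1 + SNR_linear) = log2(1 + 3176.8741) = 11.6338

11.6338 bits/channel use


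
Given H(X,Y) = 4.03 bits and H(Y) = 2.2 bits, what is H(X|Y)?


H(X|Y) = H(X,Y) - H(Y) = 4.03 - 2.2 = 1.83

1.83 bits


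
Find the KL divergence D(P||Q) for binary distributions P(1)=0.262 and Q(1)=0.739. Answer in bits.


KL = p*log2(p/q) + (1-p)*log2((1-p)/(1-q)) = 0.262*log2(0.262/0.739) + 0.738*log2(0.738/0.261) = 0.7147

0.7147 bits


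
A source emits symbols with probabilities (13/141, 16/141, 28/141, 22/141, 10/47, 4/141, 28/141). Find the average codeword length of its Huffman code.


Huffman construction (repeatedly merge the two least-probable nodes; each merge adds 1 bit to every symbol beneath it): 4/141 + 13/141 = 17/141; 16/141 + 17/141 = 11/47; 22/141 + 28/141 = 50/141; 28/141 + 10/47 = 58/141; 11/47 + 50/141 = 83/141; 58/141 + 83/141 = 1. Resulting codeword lengths (in the order the probabilities were given): (4, 3, 3, 3, 2, 4, 2). L_avg = sum(p_i * l_i) = 13/141*4 + 16/141*3 + 28/141*3 + 22/141*3 + 10/47*2 + 4/141*4 + 28/141*2 = 382/141 = 2.7092

2.7092 bits


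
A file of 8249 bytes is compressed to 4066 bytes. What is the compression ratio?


Ratio = original / compressed = 8249 / 4066 = 2.0288

2.0288


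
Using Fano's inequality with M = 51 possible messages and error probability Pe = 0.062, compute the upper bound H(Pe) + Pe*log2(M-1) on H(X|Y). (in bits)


H(Pe) = -Pe*log2(Pe) - (1-Pe)*log2(1-Pe) = -0.062*log2(0.062) - 0.938*log2(0.938) = 0.248718 + 0.086615 = 0.3353. Pe*log2(M-1) = 0.062*log2(50) = 0.349919. Bound = H(Pe) + Pe*log2(M-1) = 0.248718 + 0.086615 + 0.349919 = 0.6853

0.6853 bits
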